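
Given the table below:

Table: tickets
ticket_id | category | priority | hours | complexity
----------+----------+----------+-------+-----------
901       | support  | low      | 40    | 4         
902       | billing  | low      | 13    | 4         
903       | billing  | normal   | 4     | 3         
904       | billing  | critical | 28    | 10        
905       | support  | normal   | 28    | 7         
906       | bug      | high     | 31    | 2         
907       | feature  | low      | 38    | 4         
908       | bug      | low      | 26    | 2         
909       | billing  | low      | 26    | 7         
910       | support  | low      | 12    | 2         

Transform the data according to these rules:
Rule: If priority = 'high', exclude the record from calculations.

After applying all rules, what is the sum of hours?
215

Step 1: Identify records where priority = 'high'
Step 2: The excluded records sum to 31
Step 3: Original total hours = 246
Step 4: Remaining total = 246 - 31 = 215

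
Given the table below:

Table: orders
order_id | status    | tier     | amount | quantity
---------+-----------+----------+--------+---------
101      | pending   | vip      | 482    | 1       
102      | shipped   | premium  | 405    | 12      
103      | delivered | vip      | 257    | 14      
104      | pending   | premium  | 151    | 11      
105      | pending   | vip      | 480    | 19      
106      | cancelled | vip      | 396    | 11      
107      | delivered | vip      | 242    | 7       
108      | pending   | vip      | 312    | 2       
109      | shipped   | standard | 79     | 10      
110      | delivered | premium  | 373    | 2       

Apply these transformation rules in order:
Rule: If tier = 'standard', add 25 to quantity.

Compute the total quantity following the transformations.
114

Step 1: Count records where tier = 'standard': 1
Step 2: Total bonus added: 1 × 25 = 25
Step 3: Original sum of quantity: 89
Step 4: Final sum = 89 + 25 = 114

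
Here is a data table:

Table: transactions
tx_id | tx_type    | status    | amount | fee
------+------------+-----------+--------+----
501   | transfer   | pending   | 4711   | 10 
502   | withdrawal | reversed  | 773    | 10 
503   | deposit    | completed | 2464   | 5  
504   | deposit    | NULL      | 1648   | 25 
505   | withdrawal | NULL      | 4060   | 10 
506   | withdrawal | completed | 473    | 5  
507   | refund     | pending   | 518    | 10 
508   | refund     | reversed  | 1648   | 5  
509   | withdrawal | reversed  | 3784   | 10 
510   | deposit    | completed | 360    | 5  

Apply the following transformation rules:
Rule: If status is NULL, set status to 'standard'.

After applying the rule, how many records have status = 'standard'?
2

Step 1: Count records where status IS NULL
Step 2: Found 2 records with NULL status
Step 3: These records will have status set to 'standard'
Step 4: Records already having status = 'standard': 0
Step 5: Answer: 2 + 0 = 2 records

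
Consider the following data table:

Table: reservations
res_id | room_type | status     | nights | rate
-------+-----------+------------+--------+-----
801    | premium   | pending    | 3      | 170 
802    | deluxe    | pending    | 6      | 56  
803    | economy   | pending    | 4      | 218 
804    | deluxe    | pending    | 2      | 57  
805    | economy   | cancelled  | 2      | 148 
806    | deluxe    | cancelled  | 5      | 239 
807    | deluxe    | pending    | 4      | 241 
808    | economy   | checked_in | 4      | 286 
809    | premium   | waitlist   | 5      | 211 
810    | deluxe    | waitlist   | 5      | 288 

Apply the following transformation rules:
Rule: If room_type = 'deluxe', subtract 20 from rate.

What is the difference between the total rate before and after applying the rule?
100

Step 1: Original sum of rate = 1914
Step 2: 5 records have room_type = 'deluxe'
Step 3: Each affected record changes by -20
Step 4: Total change = 5 × -20 = -100
Step 5: New sum = 1914 + -100 = 1814
Step 6: Difference = |1814 - 1914| = 100
        (Sum decreased by 100)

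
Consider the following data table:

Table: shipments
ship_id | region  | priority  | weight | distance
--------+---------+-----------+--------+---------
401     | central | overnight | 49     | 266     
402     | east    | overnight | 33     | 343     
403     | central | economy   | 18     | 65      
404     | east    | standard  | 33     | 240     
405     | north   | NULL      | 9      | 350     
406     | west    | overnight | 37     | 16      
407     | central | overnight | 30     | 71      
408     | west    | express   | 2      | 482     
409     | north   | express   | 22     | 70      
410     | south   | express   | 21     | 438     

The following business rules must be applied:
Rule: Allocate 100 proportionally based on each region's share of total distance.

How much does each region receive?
central: 17.17, east: 24.9, north: 17.94, south: 18.71, west: 21.27

Step 1: Calculate total distance = 2341
Step 2: Calculate each region's proportion:
  central: 402/2341 = 17.17% → 17.17
  east: 583/2341 = 24.90% → 24.9
  north: 420/2341 = 17.94% → 17.94
  south: 438/2341 = 18.71% → 18.71
  west: 498/2341 = 21.27% → 21.27
Step 3: Verify: sum of allocations ≈ 100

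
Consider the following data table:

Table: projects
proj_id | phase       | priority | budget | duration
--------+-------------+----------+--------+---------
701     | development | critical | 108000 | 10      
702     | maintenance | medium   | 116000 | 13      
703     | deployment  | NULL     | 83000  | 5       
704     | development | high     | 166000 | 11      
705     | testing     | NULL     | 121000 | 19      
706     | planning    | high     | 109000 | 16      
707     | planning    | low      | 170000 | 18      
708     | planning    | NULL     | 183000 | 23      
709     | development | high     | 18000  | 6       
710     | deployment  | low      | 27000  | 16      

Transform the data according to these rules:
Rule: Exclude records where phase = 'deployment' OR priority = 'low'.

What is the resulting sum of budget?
821000

Step 1: Find records where phase = 'deployment' OR priority = 'low'
Step 2: 3 records match, summing to 280000
Step 3: Original sum: 1101000
Step 4: Remaining sum = 1101000 - 280000 = 821000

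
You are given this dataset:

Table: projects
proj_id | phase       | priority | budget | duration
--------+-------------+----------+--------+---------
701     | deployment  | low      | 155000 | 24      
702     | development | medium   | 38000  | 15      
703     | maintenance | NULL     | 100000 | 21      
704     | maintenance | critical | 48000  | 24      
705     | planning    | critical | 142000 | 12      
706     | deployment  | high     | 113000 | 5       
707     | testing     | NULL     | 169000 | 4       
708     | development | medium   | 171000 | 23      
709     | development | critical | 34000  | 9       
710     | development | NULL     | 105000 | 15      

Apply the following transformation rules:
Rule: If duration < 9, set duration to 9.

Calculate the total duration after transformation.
161

Step 1: 2 records have duration < 9
Step 2: These records originally summed to 9
Step 3: After setting to minimum: 2 × 9 = 18
Step 4: Unaffected records sum: 143
Step 5: Final sum = 18 + 143 = 161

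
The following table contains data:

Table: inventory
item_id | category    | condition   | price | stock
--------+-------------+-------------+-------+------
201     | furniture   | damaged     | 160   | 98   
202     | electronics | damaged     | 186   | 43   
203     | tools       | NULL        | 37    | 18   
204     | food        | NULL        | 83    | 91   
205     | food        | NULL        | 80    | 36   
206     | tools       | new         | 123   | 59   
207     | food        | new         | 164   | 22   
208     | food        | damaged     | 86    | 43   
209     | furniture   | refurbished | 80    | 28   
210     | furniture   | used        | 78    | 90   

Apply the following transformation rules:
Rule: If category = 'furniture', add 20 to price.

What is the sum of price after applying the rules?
1137

Step 1: Count records where category = 'furniture': 3
Step 2: Total bonus added: 3 × 20 = 60
Step 3: Original sum of price: 1077
Step 4: Final sum = 1077 + 60 = 1137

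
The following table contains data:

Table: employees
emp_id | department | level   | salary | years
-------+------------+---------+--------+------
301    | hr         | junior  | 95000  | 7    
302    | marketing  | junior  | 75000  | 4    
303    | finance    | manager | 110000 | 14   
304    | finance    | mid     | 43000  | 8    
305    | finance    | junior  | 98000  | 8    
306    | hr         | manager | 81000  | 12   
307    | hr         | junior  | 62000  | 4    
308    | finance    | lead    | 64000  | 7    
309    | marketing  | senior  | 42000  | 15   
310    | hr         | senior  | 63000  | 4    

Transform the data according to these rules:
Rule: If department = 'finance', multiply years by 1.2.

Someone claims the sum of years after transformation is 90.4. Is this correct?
Yes, the result is correct.

Step 1: Calculate the correct sum after transformation
Step 2: Apply multiplier 1.2 to records where department = 'finance'
Step 3: Correct result = 90.4
Step 4: Claimed result = 90.4
Step 5: 90.4 = 90.4 ✓
Conclusion: The claimed result is correct.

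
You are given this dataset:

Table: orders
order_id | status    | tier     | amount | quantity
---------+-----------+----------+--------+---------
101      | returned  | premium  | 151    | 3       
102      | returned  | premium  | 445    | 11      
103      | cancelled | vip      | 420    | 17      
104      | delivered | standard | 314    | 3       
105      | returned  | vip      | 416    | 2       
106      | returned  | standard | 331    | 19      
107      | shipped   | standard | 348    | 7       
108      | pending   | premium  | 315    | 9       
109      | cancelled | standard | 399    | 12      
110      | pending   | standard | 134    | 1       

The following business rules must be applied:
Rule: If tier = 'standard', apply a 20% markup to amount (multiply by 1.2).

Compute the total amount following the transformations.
3578.2

Step 1: Records with tier = 'standard' have total amount = 1526
Step 2: Apply multiplier: 1526 × 1.2 = 1831.2
Step 3: Other records total: 1747
Step 4: Final sum = 1831.2 + 1747 = 3578.2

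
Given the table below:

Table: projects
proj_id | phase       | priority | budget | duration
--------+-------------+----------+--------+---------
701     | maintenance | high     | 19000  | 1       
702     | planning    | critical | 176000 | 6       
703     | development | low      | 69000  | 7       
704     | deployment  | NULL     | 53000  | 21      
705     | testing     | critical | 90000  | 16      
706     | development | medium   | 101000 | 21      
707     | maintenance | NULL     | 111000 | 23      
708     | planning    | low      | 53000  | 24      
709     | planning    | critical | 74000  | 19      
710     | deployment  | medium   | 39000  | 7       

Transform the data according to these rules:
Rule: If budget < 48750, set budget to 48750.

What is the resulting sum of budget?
824500

Step 1: 2 records have budget < 48750
Step 2: These records originally summed to 58000
Step 3: After setting to minimum: 2 × 48750 = 97500
Step 4: Unaffected records sum: 727000
Step 5: Final sum = 97500 + 727000 = 824500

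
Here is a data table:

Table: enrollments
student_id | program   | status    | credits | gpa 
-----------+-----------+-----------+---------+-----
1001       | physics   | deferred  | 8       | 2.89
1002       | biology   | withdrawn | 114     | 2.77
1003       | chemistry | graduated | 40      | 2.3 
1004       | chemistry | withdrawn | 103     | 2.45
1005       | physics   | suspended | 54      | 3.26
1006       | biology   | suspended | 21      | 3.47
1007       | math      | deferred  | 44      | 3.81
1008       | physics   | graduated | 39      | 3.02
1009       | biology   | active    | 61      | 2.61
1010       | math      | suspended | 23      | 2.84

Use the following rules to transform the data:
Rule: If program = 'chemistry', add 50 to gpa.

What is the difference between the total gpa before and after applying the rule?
100.0

Step 1: Original sum of gpa = 29.42
Step 2: 2 records have program = 'chemistry'
Step 3: Each affected record changes by 50
Step 4: Total change = 2 × 50 = 100
Step 5: New sum = 29.42 + 100 = 129.42
Step 6: Difference = |129.42 - 29.42| = 100.0
        (Sum increased by 100.0)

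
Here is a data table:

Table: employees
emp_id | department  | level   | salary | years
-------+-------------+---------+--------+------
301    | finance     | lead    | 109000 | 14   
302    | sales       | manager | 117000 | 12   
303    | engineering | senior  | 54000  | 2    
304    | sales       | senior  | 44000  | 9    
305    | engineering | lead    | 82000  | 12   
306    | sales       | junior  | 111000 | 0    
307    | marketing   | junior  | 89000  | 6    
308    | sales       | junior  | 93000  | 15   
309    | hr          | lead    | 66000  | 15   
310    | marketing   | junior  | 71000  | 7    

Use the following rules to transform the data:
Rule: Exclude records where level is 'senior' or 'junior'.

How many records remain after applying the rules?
4

Step 1: Count records to exclude
  - 2 (senior) + 4 (junior) = 6 records
Step 2: Total records: 10
Step 3: Remaining = 10 - 6 = 4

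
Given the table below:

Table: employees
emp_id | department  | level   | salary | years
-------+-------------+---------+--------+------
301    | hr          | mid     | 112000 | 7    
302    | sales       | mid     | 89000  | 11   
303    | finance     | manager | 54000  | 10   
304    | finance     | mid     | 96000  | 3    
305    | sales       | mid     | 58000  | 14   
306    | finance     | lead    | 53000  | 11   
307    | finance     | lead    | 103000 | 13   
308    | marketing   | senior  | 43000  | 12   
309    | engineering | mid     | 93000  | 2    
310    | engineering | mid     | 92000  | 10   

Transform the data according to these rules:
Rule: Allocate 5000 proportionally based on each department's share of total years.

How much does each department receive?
engineering: 645.16, finance: 1989.25, hr: 376.34, marketing: 645.16, sales: 1344.09

Step 1: Calculate total years = 93
Step 2: Calculate each department's proportion:
  engineering: 12/93 = 12.90% → 645.16
  finance: 37/93 = 39.78% → 1989.25
  hr: 7/93 = 7.53% → 376.34
  marketing: 12/93 = 12.90% → 645.16
  sales: 25/93 = 26.88% → 1344.09
Step 3: Verify: sum of allocations ≈ 5000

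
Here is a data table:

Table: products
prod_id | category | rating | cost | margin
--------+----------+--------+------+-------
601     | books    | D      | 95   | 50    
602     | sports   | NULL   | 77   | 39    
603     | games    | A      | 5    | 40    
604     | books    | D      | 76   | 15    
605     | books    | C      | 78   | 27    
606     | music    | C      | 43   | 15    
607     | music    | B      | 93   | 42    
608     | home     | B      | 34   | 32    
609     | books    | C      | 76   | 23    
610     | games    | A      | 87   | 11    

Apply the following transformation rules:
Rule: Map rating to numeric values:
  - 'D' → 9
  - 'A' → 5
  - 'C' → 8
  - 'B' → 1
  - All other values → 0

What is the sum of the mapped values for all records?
54

Step 1: Apply mapping to each record
Step 2: Count by status:
  'D': 2 records × 9 = 18
  'A': 2 records × 5 = 10
  'C': 3 records × 8 = 24
  'B': 2 records × 1 = 2
Step 3: Sum all mapped values = 54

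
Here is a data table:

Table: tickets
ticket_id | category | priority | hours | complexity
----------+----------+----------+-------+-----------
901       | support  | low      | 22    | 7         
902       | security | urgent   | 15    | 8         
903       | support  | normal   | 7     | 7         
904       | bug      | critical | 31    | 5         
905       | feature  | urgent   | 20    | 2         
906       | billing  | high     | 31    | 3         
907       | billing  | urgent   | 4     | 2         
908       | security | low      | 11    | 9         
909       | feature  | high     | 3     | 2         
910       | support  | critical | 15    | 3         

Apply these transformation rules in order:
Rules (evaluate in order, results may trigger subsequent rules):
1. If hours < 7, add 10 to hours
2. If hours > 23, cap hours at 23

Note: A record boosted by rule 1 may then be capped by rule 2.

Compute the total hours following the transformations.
163

Step 1: Apply rule 1 to records with hours < 7
  - 2 records get bonus of 10
  - Of these, 0 records then exceed 23 and get capped
Step 2: Apply rule 2 to records with hours > 23
  - 2 records (original) are capped
Step 3: Calculate final sum = 163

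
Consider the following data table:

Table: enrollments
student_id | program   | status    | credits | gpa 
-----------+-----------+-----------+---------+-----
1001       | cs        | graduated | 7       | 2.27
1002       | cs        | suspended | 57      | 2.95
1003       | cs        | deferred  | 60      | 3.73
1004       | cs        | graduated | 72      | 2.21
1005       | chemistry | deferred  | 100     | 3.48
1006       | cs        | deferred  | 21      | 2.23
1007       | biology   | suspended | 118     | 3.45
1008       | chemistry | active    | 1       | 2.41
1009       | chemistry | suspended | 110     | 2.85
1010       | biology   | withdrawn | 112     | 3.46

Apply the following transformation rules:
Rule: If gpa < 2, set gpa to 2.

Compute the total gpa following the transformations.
29.04

Step 1: 0 records have gpa < 2
Step 2: These records originally summed to 0
Step 3: After setting to minimum: 0 × 2 = 0
Step 4: Unaffected records sum: 29.04
Step 5: Final sum = 0 + 29.04 = 29.04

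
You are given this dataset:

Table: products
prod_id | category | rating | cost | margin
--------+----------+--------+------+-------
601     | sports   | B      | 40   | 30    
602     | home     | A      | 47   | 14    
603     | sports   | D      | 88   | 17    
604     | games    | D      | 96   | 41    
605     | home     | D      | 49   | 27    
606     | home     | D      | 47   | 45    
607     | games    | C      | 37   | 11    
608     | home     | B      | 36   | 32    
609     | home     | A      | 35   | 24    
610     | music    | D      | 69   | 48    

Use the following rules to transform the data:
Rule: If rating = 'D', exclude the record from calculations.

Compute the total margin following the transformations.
111

Step 1: Identify records where rating = 'D'
Step 2: The excluded records sum to 178
Step 3: Original total margin = 289
Step 4: Remaining total = 289 - 178 = 111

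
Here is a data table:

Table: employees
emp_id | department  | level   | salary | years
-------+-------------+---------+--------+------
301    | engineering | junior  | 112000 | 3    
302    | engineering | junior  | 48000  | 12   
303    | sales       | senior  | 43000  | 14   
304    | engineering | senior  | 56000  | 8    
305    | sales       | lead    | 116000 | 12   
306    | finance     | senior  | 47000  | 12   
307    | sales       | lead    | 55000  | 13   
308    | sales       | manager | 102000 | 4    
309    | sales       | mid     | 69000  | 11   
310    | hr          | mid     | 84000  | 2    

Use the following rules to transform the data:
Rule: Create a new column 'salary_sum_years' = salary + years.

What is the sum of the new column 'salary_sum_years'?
732091

Step 1: For each record, compute salary + years
Example calculations:
  112000 + 3 = 112003
  48000 + 12 = 48012
  43000 + 14 = 43014
  ...
Step 2: Sum all derived values
Step 3: Total = 732091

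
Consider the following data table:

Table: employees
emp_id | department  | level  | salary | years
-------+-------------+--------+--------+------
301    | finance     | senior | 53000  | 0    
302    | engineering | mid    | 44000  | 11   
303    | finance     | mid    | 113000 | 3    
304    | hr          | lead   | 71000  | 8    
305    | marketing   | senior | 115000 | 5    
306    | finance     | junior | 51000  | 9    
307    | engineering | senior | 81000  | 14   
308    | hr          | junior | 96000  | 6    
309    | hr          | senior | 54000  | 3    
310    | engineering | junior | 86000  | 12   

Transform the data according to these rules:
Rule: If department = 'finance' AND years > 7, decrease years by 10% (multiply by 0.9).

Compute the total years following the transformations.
70.1

Step 1: Find records where department = 'finance' AND years > 7
Step 2: 1 records match, summing to 9
Step 3: After multiplier: 9 × 0.9 = 8.1
Step 4: Unaffected records sum: 62
Step 5: Final sum = 8.1 + 62 = 70.1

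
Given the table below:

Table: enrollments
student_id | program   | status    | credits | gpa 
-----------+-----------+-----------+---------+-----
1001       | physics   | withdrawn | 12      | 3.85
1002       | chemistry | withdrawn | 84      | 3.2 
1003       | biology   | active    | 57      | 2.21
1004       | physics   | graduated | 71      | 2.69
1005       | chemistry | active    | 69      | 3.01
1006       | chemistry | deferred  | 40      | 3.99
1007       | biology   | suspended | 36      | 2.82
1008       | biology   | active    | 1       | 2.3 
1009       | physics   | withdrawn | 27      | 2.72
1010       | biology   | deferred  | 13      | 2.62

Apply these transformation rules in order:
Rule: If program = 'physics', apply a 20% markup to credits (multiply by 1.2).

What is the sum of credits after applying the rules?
432.0

Step 1: Records with program = 'physics' have total credits = 110
Step 2: Apply multiplier: 110 × 1.2 = 132.0
Step 3: Other records total: 300
Step 4: Final sum = 132.0 + 300 = 432.0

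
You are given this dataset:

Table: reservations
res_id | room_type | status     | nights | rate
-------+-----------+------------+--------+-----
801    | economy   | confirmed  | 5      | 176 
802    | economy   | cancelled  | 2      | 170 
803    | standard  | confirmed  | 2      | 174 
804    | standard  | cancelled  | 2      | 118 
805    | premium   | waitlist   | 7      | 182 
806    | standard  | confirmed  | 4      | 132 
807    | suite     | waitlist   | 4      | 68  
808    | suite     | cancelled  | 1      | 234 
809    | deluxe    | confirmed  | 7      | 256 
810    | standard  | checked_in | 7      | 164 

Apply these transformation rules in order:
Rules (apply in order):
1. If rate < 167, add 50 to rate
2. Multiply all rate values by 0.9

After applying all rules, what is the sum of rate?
1686.6

Step 1: Apply Rule 1 - Add 50 to records with rate < 167
  - 4 records affected: 482 + (4 × 50) = 682
  - Unaffected records: 1192
  - Sum after Rule 1: 1874
Step 2: Apply Rule 2 - Multiply all by 0.9
  - 1874 × 0.9 = 1686.6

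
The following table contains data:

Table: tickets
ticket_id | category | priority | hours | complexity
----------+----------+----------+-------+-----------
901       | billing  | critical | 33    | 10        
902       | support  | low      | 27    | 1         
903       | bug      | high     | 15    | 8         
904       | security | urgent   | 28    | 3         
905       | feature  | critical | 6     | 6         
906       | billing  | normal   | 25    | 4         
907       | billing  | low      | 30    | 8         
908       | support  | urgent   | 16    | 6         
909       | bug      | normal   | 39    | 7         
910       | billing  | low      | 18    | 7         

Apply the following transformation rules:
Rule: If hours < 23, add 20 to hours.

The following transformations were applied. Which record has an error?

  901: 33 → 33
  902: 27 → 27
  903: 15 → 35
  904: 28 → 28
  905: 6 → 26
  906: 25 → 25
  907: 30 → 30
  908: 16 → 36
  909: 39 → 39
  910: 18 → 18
Record 910 has an error. The correct transformed value should be 38, not 18.

Step 1: Check each record against the rule
Step 2: Record 910 has hours = 18
Step 3: Since 18 < 23, the bonus should have been applied
Step 4: Correct value = 38, but claimed value = 18
Conclusion: Record 910 has the error.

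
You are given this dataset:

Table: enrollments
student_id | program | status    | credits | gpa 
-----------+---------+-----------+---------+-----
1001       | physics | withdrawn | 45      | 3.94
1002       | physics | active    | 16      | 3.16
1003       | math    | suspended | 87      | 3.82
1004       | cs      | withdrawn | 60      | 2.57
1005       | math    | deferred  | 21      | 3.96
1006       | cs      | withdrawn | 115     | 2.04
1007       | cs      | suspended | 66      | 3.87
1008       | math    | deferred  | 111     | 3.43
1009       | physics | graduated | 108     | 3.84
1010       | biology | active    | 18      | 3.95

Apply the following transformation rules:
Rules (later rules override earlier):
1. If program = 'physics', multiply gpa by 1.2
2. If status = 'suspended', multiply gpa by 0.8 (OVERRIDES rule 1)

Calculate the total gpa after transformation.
35.23

Step 1: Rule 2 takes priority for records with status = 'suspended'
  - 2 records: 7.69 × 0.8 = 6.15
Step 2: Rule 1 applies to remaining records with program = 'physics'
  - 3 records: 10.94 × 1.2 = 13.13
Step 3: Other records unchanged: 15.95
Step 4: Final sum = 6.15 + 13.13 + 15.95 = 35.23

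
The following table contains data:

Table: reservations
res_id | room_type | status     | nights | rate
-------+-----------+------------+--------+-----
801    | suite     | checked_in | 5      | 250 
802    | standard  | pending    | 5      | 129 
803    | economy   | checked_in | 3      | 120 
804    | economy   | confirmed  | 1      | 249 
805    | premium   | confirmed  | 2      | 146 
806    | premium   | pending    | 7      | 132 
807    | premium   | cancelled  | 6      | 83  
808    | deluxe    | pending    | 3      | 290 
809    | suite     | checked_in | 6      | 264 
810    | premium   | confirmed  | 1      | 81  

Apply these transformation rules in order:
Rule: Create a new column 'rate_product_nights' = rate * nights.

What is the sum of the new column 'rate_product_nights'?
6753

Step 1: For each record, compute rate * nights
Example calculations:
  250 * 5 = 1250
  129 * 5 = 645
  120 * 3 = 360
  ...
Step 2: Sum all derived values
Step 3: Total = 6753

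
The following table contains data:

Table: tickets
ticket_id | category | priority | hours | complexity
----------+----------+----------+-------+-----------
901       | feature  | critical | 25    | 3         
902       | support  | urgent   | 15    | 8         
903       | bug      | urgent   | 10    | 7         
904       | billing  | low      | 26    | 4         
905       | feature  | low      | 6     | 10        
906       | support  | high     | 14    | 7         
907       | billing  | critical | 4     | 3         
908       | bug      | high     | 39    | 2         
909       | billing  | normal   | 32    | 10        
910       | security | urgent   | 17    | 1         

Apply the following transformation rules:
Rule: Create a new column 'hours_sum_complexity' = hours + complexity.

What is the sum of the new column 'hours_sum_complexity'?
243

Step 1: For each record, compute hours + complexity
Example calculations:
  25 + 3 = 28
  15 + 8 = 23
  10 + 7 = 17
  ...
Step 2: Sum all derived values
Step 3: Total = 243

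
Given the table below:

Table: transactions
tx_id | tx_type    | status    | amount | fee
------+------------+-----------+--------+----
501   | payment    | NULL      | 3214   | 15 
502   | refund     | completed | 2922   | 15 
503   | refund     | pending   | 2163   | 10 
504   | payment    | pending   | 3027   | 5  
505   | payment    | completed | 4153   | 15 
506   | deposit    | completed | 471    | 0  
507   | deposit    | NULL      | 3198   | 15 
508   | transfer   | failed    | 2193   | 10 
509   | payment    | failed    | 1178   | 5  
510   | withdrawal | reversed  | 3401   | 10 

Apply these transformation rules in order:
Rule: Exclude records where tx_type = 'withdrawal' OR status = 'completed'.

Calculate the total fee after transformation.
60

Step 1: Find records where tx_type = 'withdrawal' OR status = 'completed'
Step 2: 4 records match, summing to 40
Step 3: Original sum: 100
Step 4: Remaining sum = 100 - 40 = 60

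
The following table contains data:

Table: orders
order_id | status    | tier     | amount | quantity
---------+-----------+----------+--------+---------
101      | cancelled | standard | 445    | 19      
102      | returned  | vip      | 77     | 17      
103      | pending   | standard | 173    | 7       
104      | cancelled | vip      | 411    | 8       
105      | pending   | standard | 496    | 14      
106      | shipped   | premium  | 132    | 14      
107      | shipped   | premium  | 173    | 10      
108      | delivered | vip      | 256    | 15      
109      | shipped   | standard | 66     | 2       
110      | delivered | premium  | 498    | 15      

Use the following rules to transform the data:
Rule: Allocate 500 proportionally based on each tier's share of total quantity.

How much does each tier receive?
premium: 161.16, standard: 173.55, vip: 165.29

Step 1: Calculate total quantity = 121
Step 2: Calculate each tier's proportion:
  premium: 39/121 = 32.23% → 161.16
  standard: 42/121 = 34.71% → 173.55
  vip: 40/121 = 33.06% → 165.29
Step 3: Verify: sum of allocations ≈ 500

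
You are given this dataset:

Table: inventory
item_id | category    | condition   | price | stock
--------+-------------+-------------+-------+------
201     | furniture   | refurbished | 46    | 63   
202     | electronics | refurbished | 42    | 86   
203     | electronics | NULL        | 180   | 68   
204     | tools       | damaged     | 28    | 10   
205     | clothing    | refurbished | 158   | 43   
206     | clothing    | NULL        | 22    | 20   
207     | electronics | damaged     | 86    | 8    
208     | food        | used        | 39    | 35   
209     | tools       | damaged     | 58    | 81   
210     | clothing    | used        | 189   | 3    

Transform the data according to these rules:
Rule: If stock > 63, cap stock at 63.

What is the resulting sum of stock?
371

Step 1: 3 records have stock > 63
Step 2: These records originally summed to 235
Step 3: After capping: 3 × 63 = 189
Step 4: Unaffected records sum: 182
Step 5: Final sum = 189 + 182 = 371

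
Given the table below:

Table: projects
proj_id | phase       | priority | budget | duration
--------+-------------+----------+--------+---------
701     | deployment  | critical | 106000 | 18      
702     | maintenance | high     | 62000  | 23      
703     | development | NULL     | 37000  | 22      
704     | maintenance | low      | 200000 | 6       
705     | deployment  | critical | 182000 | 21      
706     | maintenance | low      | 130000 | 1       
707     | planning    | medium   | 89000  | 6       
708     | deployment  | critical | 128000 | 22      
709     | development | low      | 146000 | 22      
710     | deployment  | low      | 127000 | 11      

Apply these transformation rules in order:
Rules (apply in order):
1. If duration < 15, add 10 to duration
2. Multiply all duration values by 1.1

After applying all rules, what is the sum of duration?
211.2

Step 1: Apply Rule 1 - Add 10 to records with duration < 15
  - 4 records affected: 24 + (4 × 10) = 64
  - Unaffected records: 128
  - Sum after Rule 1: 192
Step 2: Apply Rule 2 - Multiply all by 1.1
  - 192 × 1.1 = 211.2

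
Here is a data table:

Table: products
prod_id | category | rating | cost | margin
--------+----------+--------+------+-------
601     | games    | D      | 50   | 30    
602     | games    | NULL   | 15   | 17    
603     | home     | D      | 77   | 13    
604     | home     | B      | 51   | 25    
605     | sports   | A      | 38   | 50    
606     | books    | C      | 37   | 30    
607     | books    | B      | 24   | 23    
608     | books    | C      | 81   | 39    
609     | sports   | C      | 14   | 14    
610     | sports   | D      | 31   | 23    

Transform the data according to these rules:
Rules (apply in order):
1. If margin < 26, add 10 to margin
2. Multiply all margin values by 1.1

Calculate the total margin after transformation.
356.4

Step 1: Apply Rule 1 - Add 10 to records with margin < 26
  - 6 records affected: 115 + (6 × 10) = 175
  - Unaffected records: 149
  - Sum after Rule 1: 324
Step 2: Apply Rule 2 - Multiply all by 1.1
  - 324 × 1.1 = 356.4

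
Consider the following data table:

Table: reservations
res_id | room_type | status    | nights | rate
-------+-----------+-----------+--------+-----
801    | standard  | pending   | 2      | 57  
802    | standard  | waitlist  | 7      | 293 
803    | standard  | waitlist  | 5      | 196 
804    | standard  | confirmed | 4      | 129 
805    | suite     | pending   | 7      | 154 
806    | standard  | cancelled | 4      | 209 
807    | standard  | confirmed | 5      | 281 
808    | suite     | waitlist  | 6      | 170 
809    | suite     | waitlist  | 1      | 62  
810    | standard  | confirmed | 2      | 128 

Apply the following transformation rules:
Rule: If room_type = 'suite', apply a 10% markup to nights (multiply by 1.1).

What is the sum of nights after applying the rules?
44.4

Step 1: Records with room_type = 'suite' have total nights = 14
Step 2: Apply multiplier: 14 × 1.1 = 15.4
Step 3: Other records total: 29
Step 4: Final sum = 15.4 + 29 = 44.4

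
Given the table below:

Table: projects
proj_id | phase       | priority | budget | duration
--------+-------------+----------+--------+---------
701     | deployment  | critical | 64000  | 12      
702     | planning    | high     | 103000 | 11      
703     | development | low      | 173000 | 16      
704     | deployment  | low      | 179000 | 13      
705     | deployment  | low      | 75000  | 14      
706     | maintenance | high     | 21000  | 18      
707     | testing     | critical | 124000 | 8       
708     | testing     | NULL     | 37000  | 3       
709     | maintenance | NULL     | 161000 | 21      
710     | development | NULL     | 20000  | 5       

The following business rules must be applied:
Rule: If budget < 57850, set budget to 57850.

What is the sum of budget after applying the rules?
1052550

Step 1: 3 records have budget < 57850
Step 2: These records originally summed to 78000
Step 3: After setting to minimum: 3 × 57850 = 173550
Step 4: Unaffected records sum: 879000
Step 5: Final sum = 173550 + 879000 = 1052550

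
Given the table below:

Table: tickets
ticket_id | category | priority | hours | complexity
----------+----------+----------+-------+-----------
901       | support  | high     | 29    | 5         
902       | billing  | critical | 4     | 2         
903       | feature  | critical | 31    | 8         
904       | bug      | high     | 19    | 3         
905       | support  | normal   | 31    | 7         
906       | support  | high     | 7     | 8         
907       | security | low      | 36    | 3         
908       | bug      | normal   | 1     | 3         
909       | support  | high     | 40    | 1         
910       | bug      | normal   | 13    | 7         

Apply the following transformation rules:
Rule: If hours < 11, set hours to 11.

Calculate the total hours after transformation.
232

Step 1: 3 records have hours < 11
Step 2: These records originally summed to 12
Step 3: After setting to minimum: 3 × 11 = 33
Step 4: Unaffected records sum: 199
Step 5: Final sum = 33 + 199 = 232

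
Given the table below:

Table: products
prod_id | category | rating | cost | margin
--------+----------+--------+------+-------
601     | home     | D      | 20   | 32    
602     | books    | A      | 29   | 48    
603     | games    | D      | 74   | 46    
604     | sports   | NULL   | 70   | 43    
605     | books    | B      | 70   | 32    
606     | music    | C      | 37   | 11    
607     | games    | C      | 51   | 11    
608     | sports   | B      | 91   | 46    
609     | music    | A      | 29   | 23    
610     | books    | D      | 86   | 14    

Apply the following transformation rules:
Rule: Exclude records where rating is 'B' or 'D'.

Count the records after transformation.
5

Step 1: Count records to exclude
  - 2 (B) + 3 (D) = 5 records
Step 2: Total records: 10
Step 3: Remaining = 10 - 5 = 5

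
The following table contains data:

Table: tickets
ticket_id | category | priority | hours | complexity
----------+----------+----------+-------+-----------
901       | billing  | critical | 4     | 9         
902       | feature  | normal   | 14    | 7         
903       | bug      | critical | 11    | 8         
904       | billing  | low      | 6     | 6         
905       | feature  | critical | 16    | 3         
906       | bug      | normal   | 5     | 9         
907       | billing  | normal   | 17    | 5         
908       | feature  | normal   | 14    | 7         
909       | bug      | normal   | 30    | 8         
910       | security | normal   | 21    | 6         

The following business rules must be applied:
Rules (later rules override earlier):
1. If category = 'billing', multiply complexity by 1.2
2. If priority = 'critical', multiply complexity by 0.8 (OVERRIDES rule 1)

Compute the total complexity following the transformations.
66.2

Step 1: Rule 2 takes priority for records with priority = 'critical'
  - 3 records: 20 × 0.8 = 16.0
Step 2: Rule 1 applies to remaining records with category = 'billing'
  - 2 records: 11 × 1.2 = 13.2
Step 3: Other records unchanged: 37
Step 4: Final sum = 16.0 + 13.2 + 37 = 66.2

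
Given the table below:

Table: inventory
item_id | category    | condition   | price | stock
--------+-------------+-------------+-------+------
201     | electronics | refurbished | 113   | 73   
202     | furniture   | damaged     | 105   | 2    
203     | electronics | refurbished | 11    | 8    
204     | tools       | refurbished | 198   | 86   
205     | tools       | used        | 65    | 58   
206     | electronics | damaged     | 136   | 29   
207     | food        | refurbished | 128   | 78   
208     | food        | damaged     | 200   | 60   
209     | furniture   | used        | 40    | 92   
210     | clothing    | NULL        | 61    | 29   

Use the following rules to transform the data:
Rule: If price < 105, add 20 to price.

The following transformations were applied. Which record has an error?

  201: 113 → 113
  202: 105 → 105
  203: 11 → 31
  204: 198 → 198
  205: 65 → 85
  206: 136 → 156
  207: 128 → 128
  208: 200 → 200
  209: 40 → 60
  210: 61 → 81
Record 206 has an error. The correct transformed value should be 136, not 156.

Step 1: Check each record against the rule
Step 2: Record 206 has price = 136
Step 3: Since 136 >= 105, the bonus should not have been applied
Step 4: Correct value = 136, but claimed value = 156
Conclusion: Record 206 has the error.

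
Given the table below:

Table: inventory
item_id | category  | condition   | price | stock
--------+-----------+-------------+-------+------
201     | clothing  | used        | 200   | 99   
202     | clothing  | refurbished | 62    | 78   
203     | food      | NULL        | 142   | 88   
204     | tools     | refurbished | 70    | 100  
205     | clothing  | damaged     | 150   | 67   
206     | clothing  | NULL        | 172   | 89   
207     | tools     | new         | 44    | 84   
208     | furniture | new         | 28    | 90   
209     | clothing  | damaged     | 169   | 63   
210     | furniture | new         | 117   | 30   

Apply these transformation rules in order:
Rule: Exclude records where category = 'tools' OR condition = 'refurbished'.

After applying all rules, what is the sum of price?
978

Step 1: Find records where category = 'tools' OR condition = 'refurbished'
Step 2: 3 records match, summing to 176
Step 3: Original sum: 1154
Step 4: Remaining sum = 1154 - 176 = 978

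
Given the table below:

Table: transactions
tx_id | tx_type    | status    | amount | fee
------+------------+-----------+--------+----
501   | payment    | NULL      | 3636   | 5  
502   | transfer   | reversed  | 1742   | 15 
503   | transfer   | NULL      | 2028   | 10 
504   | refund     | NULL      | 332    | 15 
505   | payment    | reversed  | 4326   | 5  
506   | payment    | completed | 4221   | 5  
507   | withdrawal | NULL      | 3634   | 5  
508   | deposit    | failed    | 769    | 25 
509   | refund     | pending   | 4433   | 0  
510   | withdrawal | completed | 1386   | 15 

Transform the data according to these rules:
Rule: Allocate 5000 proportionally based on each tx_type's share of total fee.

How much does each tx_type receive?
deposit: 1250.0, payment: 750.0, refund: 750.0, transfer: 1250.0, withdrawal: 1000.0

Step 1: Calculate total fee = 100
Step 2: Calculate each tx_type's proportion:
  deposit: 25/100 = 25.00% → 1250.0
  payment: 15/100 = 15.00% → 750.0
  refund: 15/100 = 15.00% → 750.0
  transfer: 25/100 = 25.00% → 1250.0
  withdrawal: 20/100 = 20.00% → 1000.0
Step 3: Verify: sum of allocations ≈ 5000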